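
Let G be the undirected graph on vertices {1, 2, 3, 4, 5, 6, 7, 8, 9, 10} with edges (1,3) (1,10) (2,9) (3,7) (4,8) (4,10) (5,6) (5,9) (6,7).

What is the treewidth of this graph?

1

A width-1 tree decomposition is:
Bags: B1 = {4, 8}  B2 = {4, 10}  B3 = {1, 10}  B4 = {1, 3}  B5 = {3, 7}  B6 = {6, 7}  B7 = {5, 6}  B8 = {5, 9}  B9 = {2, 9}
Tree: B1–B2, B2–B3, B3–B4, B4–B5, B5–B6, B6–B7, B7–B8, B8–B9
Every bag has size at most 2, so the width is 2 − 1 = 1 and tw(G) ≤ 1. Since G has at least one edge (e.g. 8–4), it is not an edgeless graph, so tw(G) ≥ 1. Hence tw(G) = 1 exactly.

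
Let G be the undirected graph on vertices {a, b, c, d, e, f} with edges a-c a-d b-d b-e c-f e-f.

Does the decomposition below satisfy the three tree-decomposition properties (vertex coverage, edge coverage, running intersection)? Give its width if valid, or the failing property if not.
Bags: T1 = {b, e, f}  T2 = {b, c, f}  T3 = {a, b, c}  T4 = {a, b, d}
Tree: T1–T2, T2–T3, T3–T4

Checking the three conditions: (i) the bags cover all of {a, b, c, d, e, f}; (ii) for each edge, some bag contains both endpoints; (iii) the bags containing any fixed vertex form a subtree. All hold, so the decomposition is valid with width 3 − 1 = 2.

Yes; width 2.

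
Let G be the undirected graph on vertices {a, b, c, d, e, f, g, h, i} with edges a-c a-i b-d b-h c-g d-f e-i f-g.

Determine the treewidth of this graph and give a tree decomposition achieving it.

Every bag has size at most 2, so the width is 2 − 1 = 1 and tw(G) ≤ 1. Since G has at least one edge (e.g. h–b), it is not an edgeless graph, so tw(G) ≥ 1. Combining the bounds, tw(G) = 1.

Treewidth 1.
One optimal decomposition is:
Bags: B1 = {b, h}  B2 = {b, d}  B3 = {d, f}  B4 = {f, g}  B5 = {c, g}  B6 = {a, c}  B7 = {a, i}  B8 = {e, i}
Tree: B1–B2, B2–B3, B3–B4, B4–B5, B5–B6, B6–B7, B7–B8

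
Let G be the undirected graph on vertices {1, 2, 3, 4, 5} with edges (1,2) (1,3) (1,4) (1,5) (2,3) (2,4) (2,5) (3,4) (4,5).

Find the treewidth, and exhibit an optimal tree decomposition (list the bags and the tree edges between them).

Each bag holds 4 vertices, so the decomposition has width 3, which upper-bounds the treewidth. For the lower bound, the 4 vertices {1, 2, 3, 4} are pairwise adjacent, and any tree decomposition puts a clique entirely inside one bag — forcing width ≥ 3. The upper and lower bounds meet at 3, so that is the treewidth.

Treewidth 3.
Bags: B1 = {1, 2, 4, 5}  B2 = {1, 2, 3, 4}
Tree: B1–B2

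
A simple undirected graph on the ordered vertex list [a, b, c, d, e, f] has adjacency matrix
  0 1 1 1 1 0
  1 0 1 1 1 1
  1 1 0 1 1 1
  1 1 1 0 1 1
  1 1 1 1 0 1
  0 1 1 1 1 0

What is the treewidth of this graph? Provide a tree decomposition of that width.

The largest bag has 5 vertices, giving width 4; this decomposition certifies tw(G) ≤ 4. Conversely, {b, c, d, e, f} is a clique of size 5, and the vertices of any clique must share a bag in every tree decomposition; so some bag has ≥ 5 vertices and tw(G) ≥ 4. The upper and lower bounds meet at 4, so that is the treewidth.

Treewidth 4.
One such decomposition:
Bags: B1 = {b, c, d, e, f}  B2 = {a, b, c, d, e}
Tree: B1–B2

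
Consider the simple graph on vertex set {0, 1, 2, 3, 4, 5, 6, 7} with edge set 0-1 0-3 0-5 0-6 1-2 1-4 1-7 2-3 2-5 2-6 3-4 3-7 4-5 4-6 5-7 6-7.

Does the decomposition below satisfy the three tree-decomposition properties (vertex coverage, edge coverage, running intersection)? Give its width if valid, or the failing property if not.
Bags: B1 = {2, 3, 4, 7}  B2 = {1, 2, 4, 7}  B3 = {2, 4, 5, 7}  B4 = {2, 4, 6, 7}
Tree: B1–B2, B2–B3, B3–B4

A tree decomposition must satisfy three properties: every vertex lies in some bag; for every edge, both endpoints lie together in some bag; and for every vertex, the bags containing it form a connected subtree. Here vertex 0 appears in no bag, so the decomposition is invalid.

No — vertex 0 appears in no bag.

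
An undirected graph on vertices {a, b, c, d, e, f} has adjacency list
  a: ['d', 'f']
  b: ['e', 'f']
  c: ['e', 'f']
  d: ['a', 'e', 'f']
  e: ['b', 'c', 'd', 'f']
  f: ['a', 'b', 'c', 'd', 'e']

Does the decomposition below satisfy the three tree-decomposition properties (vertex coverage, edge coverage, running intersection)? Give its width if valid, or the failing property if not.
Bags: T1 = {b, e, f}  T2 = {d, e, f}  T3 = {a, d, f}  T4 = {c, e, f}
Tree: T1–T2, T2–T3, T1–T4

Yes; width 2.

Every vertex of G appears in some bag (union = {a, b, c, d, e, f}); every edge is covered by a bag; and for each vertex v the set of bags containing v is connected in the bag tree. The decomposition is therefore valid. The largest bag has 3 vertices, so the width is 2.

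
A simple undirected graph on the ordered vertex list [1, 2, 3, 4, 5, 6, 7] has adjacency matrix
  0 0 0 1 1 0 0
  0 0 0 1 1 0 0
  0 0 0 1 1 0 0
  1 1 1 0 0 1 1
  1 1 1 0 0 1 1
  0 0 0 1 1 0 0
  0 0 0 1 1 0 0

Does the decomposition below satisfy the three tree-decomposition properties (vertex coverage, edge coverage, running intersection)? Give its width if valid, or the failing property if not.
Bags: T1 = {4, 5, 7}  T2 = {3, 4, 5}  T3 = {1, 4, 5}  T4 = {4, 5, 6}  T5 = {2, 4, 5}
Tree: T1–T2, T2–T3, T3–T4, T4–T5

Checking the three conditions: (i) the bags cover all of {1, 2, 3, 4, 5, 6, 7}; (ii) for each edge, some bag contains both endpoints; (iii) the bags containing any fixed vertex form a subtree. All hold, so the decomposition is valid with width 3 − 1 = 2.

Yes; width 2.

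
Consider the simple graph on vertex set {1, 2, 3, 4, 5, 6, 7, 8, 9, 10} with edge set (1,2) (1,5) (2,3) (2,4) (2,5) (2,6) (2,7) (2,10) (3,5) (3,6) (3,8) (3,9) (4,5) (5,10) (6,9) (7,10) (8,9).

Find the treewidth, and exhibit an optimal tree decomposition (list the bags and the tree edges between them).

Treewidth 2.
One optimal decomposition is:
Bags: B1 = {2, 3, 5}  B2 = {2, 3, 6}  B3 = {2, 5, 10}  B4 = {2, 4, 5}  B5 = {2, 7, 10}  B6 = {3, 6, 9}  B7 = {1, 2, 5}  B8 = {3, 8, 9}
Tree: B1–B2, B1–B3, B3–B4, B3–B5, B2–B6, B1–B7, B6–B8

The largest bag has 3 vertices, giving width 2; this decomposition certifies tw(G) ≤ 2. Conversely, {3, 8, 9} is a clique of size 3, and the vertices of any clique must share a bag in every tree decomposition; so some bag has ≥ 3 vertices and tw(G) ≥ 2. The upper and lower bounds meet at 2, so that is the treewidth.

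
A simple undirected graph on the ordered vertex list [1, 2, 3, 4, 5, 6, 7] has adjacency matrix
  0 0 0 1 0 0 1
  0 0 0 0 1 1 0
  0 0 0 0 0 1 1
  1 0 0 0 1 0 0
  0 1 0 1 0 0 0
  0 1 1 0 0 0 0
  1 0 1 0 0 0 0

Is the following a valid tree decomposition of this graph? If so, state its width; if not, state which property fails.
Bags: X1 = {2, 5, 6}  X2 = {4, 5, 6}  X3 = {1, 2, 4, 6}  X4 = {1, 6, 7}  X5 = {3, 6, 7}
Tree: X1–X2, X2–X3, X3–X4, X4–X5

No — bags containing vertex 2 are not connected in the tree.

A tree decomposition must satisfy three properties: every vertex lies in some bag; for every edge, both endpoints lie together in some bag; and for every vertex, the bags containing it form a connected subtree. Here bags containing vertex 2 are not connected in the tree, so the decomposition is invalid.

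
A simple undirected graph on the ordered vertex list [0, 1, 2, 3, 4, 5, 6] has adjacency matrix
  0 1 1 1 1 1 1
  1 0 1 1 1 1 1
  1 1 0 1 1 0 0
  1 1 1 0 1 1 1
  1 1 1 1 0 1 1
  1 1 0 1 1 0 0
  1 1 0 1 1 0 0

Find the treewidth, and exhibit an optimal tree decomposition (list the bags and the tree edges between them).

Treewidth 4.
Bags: B1 = {0, 1, 3, 4, 5}  B2 = {0, 1, 2, 3, 4}  B3 = {0, 1, 3, 4, 6}
Tree: B1–B2, B1–B3

The largest bag has 5 vertices, giving width 4; this decomposition certifies tw(G) ≤ 4. Conversely, {0, 1, 2, 3, 4} is a clique of size 5, and the vertices of any clique must share a bag in every tree decomposition; so some bag has ≥ 5 vertices and tw(G) ≥ 4. Hence tw(G) = 4 exactly.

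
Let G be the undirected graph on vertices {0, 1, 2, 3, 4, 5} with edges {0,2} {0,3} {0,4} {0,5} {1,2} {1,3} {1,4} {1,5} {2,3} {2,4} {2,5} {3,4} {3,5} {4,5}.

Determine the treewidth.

4

A width-4 tree decomposition is:
Bags: B1 = {1, 2, 3, 4, 5}  B2 = {0, 2, 3, 4, 5}
Tree: B1–B2
Each bag holds 5 vertices, so the decomposition has width 4, which upper-bounds the treewidth. For the lower bound, the 5 vertices {0, 2, 3, 4, 5} are pairwise adjacent, and any tree decomposition puts a clique entirely inside one bag — forcing width ≥ 4. Hence tw(G) = 4 exactly.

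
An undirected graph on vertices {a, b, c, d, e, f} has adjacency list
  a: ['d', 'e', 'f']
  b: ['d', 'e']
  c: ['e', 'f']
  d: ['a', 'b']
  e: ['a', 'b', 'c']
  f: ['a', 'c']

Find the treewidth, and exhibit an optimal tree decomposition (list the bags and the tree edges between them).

Treewidth 2.
One such decomposition:
Bags: B1 = {b, d, e}  B2 = {a, d, e}  B3 = {a, c, e}  B4 = {a, c, f}
Tree: B1–B2, B2–B3, B3–B4

Each bag holds 3 vertices, so the decomposition has width 2, which upper-bounds the treewidth. Since b–d–a–e–b is a cycle in G, G is not acyclic. Forests are exactly the graphs of treewidth ≤ 1, so tw(G) ≥ 2. Combining the bounds, tw(G) = 2.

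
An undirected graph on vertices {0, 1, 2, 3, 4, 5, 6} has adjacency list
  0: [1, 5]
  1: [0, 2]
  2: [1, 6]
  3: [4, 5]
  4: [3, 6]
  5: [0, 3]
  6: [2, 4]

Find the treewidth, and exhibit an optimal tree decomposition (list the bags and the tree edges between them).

Treewidth 2.
Bags: B1 = {0, 3, 5}  B2 = {0, 3, 4}  B3 = {0, 4, 6}  B4 = {0, 2, 6}  B5 = {0, 1, 2}
Tree: B1–B2, B2–B3, B3–B4, B4–B5

The largest bag has 3 vertices, giving width 2; this decomposition certifies tw(G) ≤ 2. For the lower bound, G contains the cycle 0–5–3–4–6–2–1–0, so G is not a forest; only forests have treewidth ≤ 1, hence tw(G) ≥ 2. Therefore the treewidth is 2.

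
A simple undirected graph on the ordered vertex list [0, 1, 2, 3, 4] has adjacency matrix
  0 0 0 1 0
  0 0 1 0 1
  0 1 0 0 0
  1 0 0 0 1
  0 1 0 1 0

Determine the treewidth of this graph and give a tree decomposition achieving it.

Treewidth 1.
Bags: B1 = {1, 2}  B2 = {1, 4}  B3 = {3, 4}  B4 = {0, 3}
Tree: B1–B2, B2–B3, B3–B4

The largest bag has 2 vertices, giving width 1; this decomposition certifies tw(G) ≤ 1. Any graph with an edge has treewidth ≥ 1, and G has the edge 2–1. Combining the bounds, tw(G) = 1.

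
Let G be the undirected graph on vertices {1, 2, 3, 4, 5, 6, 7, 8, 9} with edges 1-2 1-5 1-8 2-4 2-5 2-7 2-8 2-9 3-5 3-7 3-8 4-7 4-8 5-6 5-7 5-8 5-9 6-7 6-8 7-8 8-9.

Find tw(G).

A width-3 tree decomposition is:
Bags: B1 = {2, 4, 7, 8}  B2 = {2, 5, 7, 8}  B3 = {3, 5, 7, 8}  B4 = {5, 6, 7, 8}  B5 = {1, 2, 5, 8}  B6 = {2, 5, 8, 9}
Tree: B1–B2, B2–B3, B3–B4, B2–B5, B2–B6
Each bag holds 4 vertices, so the decomposition has width 3, which upper-bounds the treewidth. On the other hand G contains the 4-clique {2, 4, 7, 8}. A clique must lie in a single bag of any decomposition, so no decomposition can have width below 3. Therefore the treewidth is 3.

3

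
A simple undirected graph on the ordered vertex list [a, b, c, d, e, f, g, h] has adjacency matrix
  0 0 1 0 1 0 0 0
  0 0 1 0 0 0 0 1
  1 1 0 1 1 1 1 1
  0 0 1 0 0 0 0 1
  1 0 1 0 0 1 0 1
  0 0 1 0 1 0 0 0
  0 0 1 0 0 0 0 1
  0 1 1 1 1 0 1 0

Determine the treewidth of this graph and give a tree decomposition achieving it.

Each bag holds 3 vertices, so the decomposition has width 2, which upper-bounds the treewidth. For the lower bound, the 3 vertices {a, c, e} are pairwise adjacent, and any tree decomposition puts a clique entirely inside one bag — forcing width ≥ 2. Hence tw(G) = 2 exactly.

Treewidth 2.
One optimal decomposition is:
Bags: B1 = {c, g, h}  B2 = {c, d, h}  B3 = {c, e, h}  B4 = {c, e, f}  B5 = {a, c, e}  B6 = {b, c, h}
Tree: B1–B2, B1–B3, B3–B4, B3–B5, B1–B6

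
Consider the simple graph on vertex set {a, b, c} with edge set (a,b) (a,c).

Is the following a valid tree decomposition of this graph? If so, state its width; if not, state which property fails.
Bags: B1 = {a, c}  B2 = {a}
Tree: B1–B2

No — vertex b appears in no bag.

A tree decomposition must satisfy three properties: every vertex lies in some bag; for every edge, both endpoints lie together in some bag; and for every vertex, the bags containing it form a connected subtree. Here vertex b appears in no bag, so the decomposition is invalid.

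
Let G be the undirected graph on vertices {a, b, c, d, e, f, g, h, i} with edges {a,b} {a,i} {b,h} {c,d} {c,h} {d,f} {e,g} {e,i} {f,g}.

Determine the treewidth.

A width-2 tree decomposition is:
Bags: B1 = {e, f, g}  B2 = {e, f, i}  B3 = {a, f, i}  B4 = {a, b, f}  B5 = {b, f, h}  B6 = {c, f, h}  B7 = {c, d, f}
Tree: B1–B2, B2–B3, B3–B4, B4–B5, B5–B6, B6–B7
The largest bag has 3 vertices, giving width 2; this decomposition certifies tw(G) ≤ 2. Since f–g–e–i–a–b–h–c–d–f is a cycle in G, G is not acyclic. Forests are exactly the graphs of treewidth ≤ 1, so tw(G) ≥ 2. Combining the bounds, tw(G) = 2.

2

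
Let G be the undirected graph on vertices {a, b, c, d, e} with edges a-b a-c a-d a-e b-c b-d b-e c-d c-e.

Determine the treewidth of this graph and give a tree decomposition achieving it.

Every bag has size at most 4, so the width is 4 − 1 = 3 and tw(G) ≤ 3. On the other hand G contains the 4-clique {a, b, c, d}. A clique must lie in a single bag of any decomposition, so no decomposition can have width below 3. Therefore the treewidth is 3.

Treewidth 3.
Bags: B1 = {a, b, c, e}  B2 = {a, b, c, d}
Tree: B1–B2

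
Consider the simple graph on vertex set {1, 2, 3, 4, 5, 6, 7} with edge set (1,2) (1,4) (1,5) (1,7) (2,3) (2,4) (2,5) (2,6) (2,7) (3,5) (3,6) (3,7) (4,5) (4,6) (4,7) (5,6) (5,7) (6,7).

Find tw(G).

4

A width-4 tree decomposition is:
Bags: B1 = {2, 4, 5, 6, 7}  B2 = {2, 3, 5, 6, 7}  B3 = {1, 2, 4, 5, 7}
Tree: B1–B2, B1–B3
Each bag holds 5 vertices, so the decomposition has width 4, which upper-bounds the treewidth. For the lower bound, the 5 vertices {2, 3, 5, 6, 7} are pairwise adjacent, and any tree decomposition puts a clique entirely inside one bag — forcing width ≥ 4. Therefore the treewidth is 4.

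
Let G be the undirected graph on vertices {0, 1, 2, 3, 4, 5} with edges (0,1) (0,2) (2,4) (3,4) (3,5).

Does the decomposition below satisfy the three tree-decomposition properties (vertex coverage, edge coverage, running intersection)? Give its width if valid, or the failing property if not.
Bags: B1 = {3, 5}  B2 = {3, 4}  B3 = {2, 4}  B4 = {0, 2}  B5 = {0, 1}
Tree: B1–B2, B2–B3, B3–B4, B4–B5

Vertex coverage: the bags together contain {0, 1, 2, 3, 4, 5}, the full vertex set. Edge coverage: each edge of G has both endpoints in at least one bag. Running intersection: for every vertex, the bags containing it form a connected subtree. All three properties hold, so this is a valid tree decomposition of width max|bag| − 1 = 1, and hence tw(G) ≤ 1.

Yes; width 1.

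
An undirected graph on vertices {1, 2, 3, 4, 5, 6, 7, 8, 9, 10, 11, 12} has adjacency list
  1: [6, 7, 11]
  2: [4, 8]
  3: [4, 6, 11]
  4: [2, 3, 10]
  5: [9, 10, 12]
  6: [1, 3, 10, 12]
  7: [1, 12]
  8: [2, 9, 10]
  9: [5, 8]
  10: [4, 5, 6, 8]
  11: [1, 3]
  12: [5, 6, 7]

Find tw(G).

A width-3 tree decomposition is:
Bags: B1 = {2, 4, 8, 9}  B2 = {4, 8, 9, 10}  B3 = {4, 5, 9, 10}  B4 = {3, 4, 5, 10}  B5 = {3, 5, 6, 10}  B6 = {3, 5, 6, 12}  B7 = {3, 6, 11, 12}  B8 = {1, 6, 11, 12}  B9 = {1, 7, 11, 12}
Tree: B1–B2, B2–B3, B3–B4, B4–B5, B5–B6, B6–B7, B7–B8, B8–B9
The largest bag has 4 vertices, giving width 3; this decomposition certifies tw(G) ≤ 3. For the lower bound: the 4 vertex sets {2,8,9}, {4}, {10}, {3,5,6,12} are disjoint, each induces a connected subgraph, and every pair is joined by at least one edge of G. Contracting each set to a single vertex therefore yields K_{4} as a minor, and since treewidth is minor-monotone, tw(G) ≥ tw(K_{4}) = 3. Hence tw(G) = 3 exactly.

3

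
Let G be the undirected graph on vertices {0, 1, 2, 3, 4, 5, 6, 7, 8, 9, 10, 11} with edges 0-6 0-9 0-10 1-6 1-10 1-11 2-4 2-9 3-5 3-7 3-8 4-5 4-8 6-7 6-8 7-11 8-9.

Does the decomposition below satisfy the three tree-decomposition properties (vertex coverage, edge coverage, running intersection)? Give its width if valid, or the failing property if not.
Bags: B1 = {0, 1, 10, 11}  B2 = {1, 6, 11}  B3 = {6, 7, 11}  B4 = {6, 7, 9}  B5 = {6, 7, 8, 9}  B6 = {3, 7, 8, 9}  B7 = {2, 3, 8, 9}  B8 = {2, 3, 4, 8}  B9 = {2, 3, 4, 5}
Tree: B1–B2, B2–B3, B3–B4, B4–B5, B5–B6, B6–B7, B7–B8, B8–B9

No — edge (0,6) lies in no bag.

A tree decomposition must satisfy three properties: every vertex lies in some bag; for every edge, both endpoints lie together in some bag; and for every vertex, the bags containing it form a connected subtree. Here edge (0,6) lies in no bag, so the decomposition is invalid.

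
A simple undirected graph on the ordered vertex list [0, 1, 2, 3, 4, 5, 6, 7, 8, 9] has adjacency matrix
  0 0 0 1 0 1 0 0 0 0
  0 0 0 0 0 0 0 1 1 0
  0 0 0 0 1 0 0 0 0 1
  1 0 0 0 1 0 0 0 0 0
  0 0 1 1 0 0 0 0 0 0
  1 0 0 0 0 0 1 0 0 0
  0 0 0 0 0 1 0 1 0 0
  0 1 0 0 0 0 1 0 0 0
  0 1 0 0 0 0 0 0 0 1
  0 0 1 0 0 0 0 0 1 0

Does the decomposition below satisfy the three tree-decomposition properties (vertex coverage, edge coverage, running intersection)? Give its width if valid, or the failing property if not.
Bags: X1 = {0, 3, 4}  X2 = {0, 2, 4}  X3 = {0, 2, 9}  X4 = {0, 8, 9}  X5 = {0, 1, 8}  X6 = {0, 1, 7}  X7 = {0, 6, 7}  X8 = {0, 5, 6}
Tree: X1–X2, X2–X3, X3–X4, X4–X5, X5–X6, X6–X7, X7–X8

Yes; width 2.

Checking the three conditions: (i) the bags cover all of {0, 1, 2, 3, 4, 5, 6, 7, 8, 9}; (ii) for each edge, some bag contains both endpoints; (iii) the bags containing any fixed vertex form a subtree. All hold, so the decomposition is valid with width 3 − 1 = 2.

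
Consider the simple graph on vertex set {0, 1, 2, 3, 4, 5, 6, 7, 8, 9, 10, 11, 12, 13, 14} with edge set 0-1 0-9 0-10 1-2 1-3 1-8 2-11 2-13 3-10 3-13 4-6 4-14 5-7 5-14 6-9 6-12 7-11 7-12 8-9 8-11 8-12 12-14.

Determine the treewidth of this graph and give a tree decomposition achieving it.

Every bag has size at most 4, so the width is 4 − 1 = 3 and tw(G) ≤ 3. For the lower bound: the 4 vertex sets {4,5,14}, {7}, {12}, {6,8,9,11} are disjoint, each induces a connected subgraph, and every pair is joined by at least one edge of G. Contracting each set to a single vertex therefore yields K_{4} as a minor, and since treewidth is minor-monotone, tw(G) ≥ tw(K_{4}) = 3. Combining the bounds, tw(G) = 3.

Treewidth 3.
One such decomposition:
Bags: B1 = {4, 5, 7, 14}  B2 = {4, 7, 12, 14}  B3 = {4, 6, 7, 12}  B4 = {6, 7, 11, 12}  B5 = {6, 8, 11, 12}  B6 = {6, 8, 9, 11}  B7 = {2, 8, 9, 11}  B8 = {1, 2, 8, 9}  B9 = {0, 1, 2, 9}  B10 = {0, 1, 2, 13}  B11 = {0, 1, 3, 13}  B12 = {0, 3, 10, 13}
Tree: B1–B2, B2–B3, B3–B4, B4–B5, B5–B6, B6–B7, B7–B8, B8–B9, B9–B10, B10–B11, B11–B12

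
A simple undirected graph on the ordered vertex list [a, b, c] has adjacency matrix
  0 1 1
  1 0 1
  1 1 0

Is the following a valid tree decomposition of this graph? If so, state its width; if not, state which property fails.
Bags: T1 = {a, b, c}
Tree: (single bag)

Yes; width 2.

Checking the three conditions: (i) the bags cover all of {a, b, c}; (ii) for each edge, some bag contains both endpoints; (iii) the bags containing any fixed vertex form a subtree. All hold, so the decomposition is valid with width 3 − 1 = 2.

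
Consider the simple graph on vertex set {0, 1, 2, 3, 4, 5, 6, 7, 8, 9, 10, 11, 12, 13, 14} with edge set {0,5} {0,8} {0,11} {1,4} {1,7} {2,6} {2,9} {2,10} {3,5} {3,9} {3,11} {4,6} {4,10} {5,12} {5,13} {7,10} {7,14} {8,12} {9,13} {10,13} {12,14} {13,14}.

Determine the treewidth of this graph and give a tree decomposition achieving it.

Every bag has size at most 4, so the width is 4 − 1 = 3 and tw(G) ≤ 3. For the lower bound: the 4 vertex sets {0,8,11}, {12}, {5}, {3,9,13,14} are disjoint, each induces a connected subgraph, and every pair is joined by at least one edge of G. Contracting each set to a single vertex therefore yields K_{4} as a minor, and since treewidth is minor-monotone, tw(G) ≥ tw(K_{4}) = 3. The upper and lower bounds meet at 3, so that is the treewidth.

Treewidth 3.
One such decomposition:
Bags: B1 = {0, 8, 11, 12}  B2 = {0, 5, 11, 12}  B3 = {3, 5, 11, 12}  B4 = {3, 5, 12, 14}  B5 = {3, 5, 13, 14}  B6 = {3, 9, 13, 14}  B7 = {7, 9, 13, 14}  B8 = {7, 9, 10, 13}  B9 = {2, 7, 9, 10}  B10 = {1, 2, 7, 10}  B11 = {1, 2, 4, 10}  B12 = {1, 2, 4, 6}
Tree: B1–B2, B2–B3, B3–B4, B4–B5, B5–B6, B6–B7, B7–B8, B8–B9, B9–B10, B10–B11, B11–B12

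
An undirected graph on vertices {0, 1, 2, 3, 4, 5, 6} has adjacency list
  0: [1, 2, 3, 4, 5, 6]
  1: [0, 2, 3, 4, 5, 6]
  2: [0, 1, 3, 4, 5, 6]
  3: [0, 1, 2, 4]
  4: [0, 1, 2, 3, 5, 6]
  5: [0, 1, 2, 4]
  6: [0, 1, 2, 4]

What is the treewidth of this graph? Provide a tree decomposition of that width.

Treewidth 4.
Bags: B1 = {0, 1, 2, 3, 4}  B2 = {0, 1, 2, 4, 5}  B3 = {0, 1, 2, 4, 6}
Tree: B1–B2, B2–B3

The largest bag has 5 vertices, giving width 4; this decomposition certifies tw(G) ≤ 4. Conversely, {0, 1, 2, 3, 4} is a clique of size 5, and the vertices of any clique must share a bag in every tree decomposition; so some bag has ≥ 5 vertices and tw(G) ≥ 4. Therefore the treewidth is 4.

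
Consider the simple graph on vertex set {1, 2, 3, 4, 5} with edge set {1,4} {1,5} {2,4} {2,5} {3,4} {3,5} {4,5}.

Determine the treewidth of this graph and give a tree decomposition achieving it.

Treewidth 2.
One optimal decomposition is:
Bags: B1 = {3, 4, 5}  B2 = {2, 4, 5}  B3 = {1, 4, 5}
Tree: B1–B2, B2–B3

The largest bag has 3 vertices, giving width 2; this decomposition certifies tw(G) ≤ 2. For the lower bound, the 3 vertices {1, 4, 5} are pairwise adjacent, and any tree decomposition puts a clique entirely inside one bag — forcing width ≥ 2. Combining the bounds, tw(G) = 2.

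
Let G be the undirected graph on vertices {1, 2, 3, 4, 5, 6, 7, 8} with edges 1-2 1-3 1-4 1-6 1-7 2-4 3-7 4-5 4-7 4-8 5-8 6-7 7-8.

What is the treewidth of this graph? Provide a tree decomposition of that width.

Every bag has size at most 3, so the width is 3 − 1 = 2 and tw(G) ≤ 2. Conversely, {4, 5, 8} is a clique of size 3, and the vertices of any clique must share a bag in every tree decomposition; so some bag has ≥ 3 vertices and tw(G) ≥ 2. Combining the bounds, tw(G) = 2.

Treewidth 2.
One such decomposition:
Bags: B1 = {1, 4, 7}  B2 = {1, 3, 7}  B3 = {1, 6, 7}  B4 = {4, 7, 8}  B5 = {4, 5, 8}  B6 = {1, 2, 4}
Tree: B1–B2, B1–B3, B1–B4, B4–B5, B1–B6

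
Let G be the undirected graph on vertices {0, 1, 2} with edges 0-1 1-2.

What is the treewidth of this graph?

A width-1 tree decomposition is:
Bags: B1 = {0, 1}  B2 = {1, 2}
Tree: B1–B2
Each bag holds 2 vertices, so the decomposition has width 1, which upper-bounds the treewidth. Any graph with an edge has treewidth ≥ 1, and G has the edge 0–1. Combining the bounds, tw(G) = 1.

1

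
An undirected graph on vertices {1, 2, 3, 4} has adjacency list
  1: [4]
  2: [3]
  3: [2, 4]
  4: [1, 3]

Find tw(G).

A width-1 tree decomposition is:
Bags: B1 = {1, 4}  B2 = {3, 4}  B3 = {2, 3}
Tree: B1–B2, B2–B3
Each bag holds 2 vertices, so the decomposition has width 1, which upper-bounds the treewidth. Since G has at least one edge (e.g. 1–4), it is not an edgeless graph, so tw(G) ≥ 1. Therefore the treewidth is 1.

1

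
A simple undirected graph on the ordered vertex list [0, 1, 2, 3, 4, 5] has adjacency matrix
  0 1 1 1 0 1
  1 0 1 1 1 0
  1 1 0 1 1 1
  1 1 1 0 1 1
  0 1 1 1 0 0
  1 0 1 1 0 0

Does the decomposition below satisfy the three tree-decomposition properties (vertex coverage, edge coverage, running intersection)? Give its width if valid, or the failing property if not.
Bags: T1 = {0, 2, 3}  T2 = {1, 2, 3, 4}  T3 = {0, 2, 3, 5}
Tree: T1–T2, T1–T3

No — edge (1,0) lies in no bag.

A tree decomposition must satisfy three properties: every vertex lies in some bag; for every edge, both endpoints lie together in some bag; and for every vertex, the bags containing it form a connected subtree. Here edge (1,0) lies in no bag, so the decomposition is invalid.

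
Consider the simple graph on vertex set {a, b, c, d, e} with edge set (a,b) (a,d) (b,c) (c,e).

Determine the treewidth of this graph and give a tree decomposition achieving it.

Each bag holds 2 vertices, so the decomposition has width 1, which upper-bounds the treewidth. Any graph with an edge has treewidth ≥ 1, and G has the edge c–b. Combining the bounds, tw(G) = 1.

Treewidth 1.
One such decomposition:
Bags: B1 = {b, c}  B2 = {a, b}  B3 = {a, d}  B4 = {c, e}
Tree: B1–B2, B2–B3, B1–B4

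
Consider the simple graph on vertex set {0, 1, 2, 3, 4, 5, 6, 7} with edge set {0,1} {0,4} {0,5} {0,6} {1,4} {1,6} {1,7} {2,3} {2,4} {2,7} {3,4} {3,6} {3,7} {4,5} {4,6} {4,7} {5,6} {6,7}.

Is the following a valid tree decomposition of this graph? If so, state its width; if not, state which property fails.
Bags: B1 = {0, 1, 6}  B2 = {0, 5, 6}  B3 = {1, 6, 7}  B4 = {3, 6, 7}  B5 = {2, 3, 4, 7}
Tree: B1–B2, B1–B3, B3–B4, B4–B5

No — edge (1,4) lies in no bag.

A tree decomposition must satisfy three properties: every vertex lies in some bag; for every edge, both endpoints lie together in some bag; and for every vertex, the bags containing it form a connected subtree. Here edge (1,4) lies in no bag, so the decomposition is invalid.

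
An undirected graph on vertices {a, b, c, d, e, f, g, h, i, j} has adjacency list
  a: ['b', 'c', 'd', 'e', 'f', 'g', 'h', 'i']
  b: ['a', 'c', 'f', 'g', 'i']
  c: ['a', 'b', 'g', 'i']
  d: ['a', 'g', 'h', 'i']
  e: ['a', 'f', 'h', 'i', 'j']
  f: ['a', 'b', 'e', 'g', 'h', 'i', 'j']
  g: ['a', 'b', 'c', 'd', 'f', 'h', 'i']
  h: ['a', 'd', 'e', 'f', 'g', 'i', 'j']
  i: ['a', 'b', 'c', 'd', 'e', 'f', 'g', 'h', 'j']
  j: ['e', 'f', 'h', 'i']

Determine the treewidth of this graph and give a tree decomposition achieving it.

Every bag has size at most 5, so the width is 5 − 1 = 4 and tw(G) ≤ 4. For the lower bound, the 5 vertices {e, f, h, i, j} are pairwise adjacent, and any tree decomposition puts a clique entirely inside one bag — forcing width ≥ 4. Therefore the treewidth is 4.

Treewidth 4.
One optimal decomposition is:
Bags: B1 = {a, f, g, h, i}  B2 = {a, d, g, h, i}  B3 = {a, b, f, g, i}  B4 = {a, e, f, h, i}  B5 = {e, f, h, i, j}  B6 = {a, b, c, g, i}
Tree: B1–B2, B1–B3, B1–B4, B4–B5, B3–B6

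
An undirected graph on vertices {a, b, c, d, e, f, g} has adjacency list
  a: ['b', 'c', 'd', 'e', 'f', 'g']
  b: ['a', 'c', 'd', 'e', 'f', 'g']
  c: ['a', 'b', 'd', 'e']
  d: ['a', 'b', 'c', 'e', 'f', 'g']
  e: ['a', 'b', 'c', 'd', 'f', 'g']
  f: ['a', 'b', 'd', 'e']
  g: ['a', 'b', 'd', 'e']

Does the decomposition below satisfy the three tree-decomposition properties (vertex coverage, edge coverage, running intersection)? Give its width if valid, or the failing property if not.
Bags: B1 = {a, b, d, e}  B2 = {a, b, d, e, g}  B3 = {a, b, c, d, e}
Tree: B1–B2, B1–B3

A tree decomposition must satisfy three properties: every vertex lies in some bag; for every edge, both endpoints lie together in some bag; and for every vertex, the bags containing it form a connected subtree. Here vertex f appears in no bag, so the decomposition is invalid.

No — vertex f appears in no bag.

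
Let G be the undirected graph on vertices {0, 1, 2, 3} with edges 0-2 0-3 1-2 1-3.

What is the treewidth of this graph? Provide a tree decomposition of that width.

Each bag holds 3 vertices, so the decomposition has width 2, which upper-bounds the treewidth. Since 0–2–1–3–0 is a cycle in G, G is not acyclic. Forests are exactly the graphs of treewidth ≤ 1, so tw(G) ≥ 2. Therefore the treewidth is 2.

Treewidth 2.
Bags: B1 = {0, 1, 2}  B2 = {0, 1, 3}
Tree: B1–B2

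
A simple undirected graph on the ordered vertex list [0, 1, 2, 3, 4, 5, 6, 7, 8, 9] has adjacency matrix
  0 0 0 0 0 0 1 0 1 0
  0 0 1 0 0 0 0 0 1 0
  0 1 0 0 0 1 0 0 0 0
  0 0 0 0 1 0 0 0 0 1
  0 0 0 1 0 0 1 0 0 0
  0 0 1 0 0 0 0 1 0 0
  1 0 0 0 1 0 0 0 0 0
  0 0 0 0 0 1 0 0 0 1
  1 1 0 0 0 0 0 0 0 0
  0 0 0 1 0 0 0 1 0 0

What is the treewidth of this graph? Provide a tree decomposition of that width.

The largest bag has 3 vertices, giving width 2; this decomposition certifies tw(G) ≤ 2. The edges 7–9–3–4–6–0–8–1–2–5–7 form a cycle, so G is not a tree and its treewidth is at least 2. The upper and lower bounds meet at 2, so that is the treewidth.

Treewidth 2.
Bags: B1 = {3, 7, 9}  B2 = {3, 4, 7}  B3 = {4, 6, 7}  B4 = {0, 6, 7}  B5 = {0, 7, 8}  B6 = {1, 7, 8}  B7 = {1, 2, 7}  B8 = {2, 5, 7}
Tree: B1–B2, B2–B3, B3–B4, B4–B5, B5–B6, B6–B7, B7–B8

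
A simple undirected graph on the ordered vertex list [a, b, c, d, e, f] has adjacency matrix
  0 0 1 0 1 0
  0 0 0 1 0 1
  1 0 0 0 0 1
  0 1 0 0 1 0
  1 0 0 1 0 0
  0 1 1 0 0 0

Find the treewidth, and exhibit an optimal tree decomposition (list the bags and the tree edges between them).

Every bag has size at most 3, so the width is 3 − 1 = 2 and tw(G) ≤ 2. The edges a–c–f–b–d–e–a form a cycle, so G is not a tree and its treewidth is at least 2. The upper and lower bounds meet at 2, so that is the treewidth.

Treewidth 2.
One optimal decomposition is:
Bags: B1 = {a, c, f}  B2 = {a, b, f}  B3 = {a, b, d}  B4 = {a, d, e}
Tree: B1–B2, B2–B3, B3–B4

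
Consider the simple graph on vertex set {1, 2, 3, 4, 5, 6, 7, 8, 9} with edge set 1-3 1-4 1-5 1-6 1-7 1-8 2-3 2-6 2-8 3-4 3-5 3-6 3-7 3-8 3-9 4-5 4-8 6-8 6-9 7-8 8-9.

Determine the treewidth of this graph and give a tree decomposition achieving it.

Every bag has size at most 4, so the width is 4 − 1 = 3 and tw(G) ≤ 3. For the lower bound, the 4 vertices {1, 3, 4, 8} are pairwise adjacent, and any tree decomposition puts a clique entirely inside one bag — forcing width ≥ 3. Therefore the treewidth is 3.

Treewidth 3.
One optimal decomposition is:
Bags: B1 = {1, 3, 7, 8}  B2 = {1, 3, 6, 8}  B3 = {1, 3, 4, 8}  B4 = {2, 3, 6, 8}  B5 = {1, 3, 4, 5}  B6 = {3, 6, 8, 9}
Tree: B1–B2, B1–B3, B2–B4, B3–B5, B4–B6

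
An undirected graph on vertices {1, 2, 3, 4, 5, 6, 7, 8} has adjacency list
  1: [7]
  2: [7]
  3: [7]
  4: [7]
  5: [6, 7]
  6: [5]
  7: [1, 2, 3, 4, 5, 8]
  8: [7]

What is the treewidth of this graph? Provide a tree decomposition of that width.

Treewidth 1.
One such decomposition:
Bags: B1 = {7, 8}  B2 = {3, 7}  B3 = {5, 7}  B4 = {2, 7}  B5 = {5, 6}  B6 = {1, 7}  B7 = {4, 7}
Tree: B1–B2, B2–B3, B3–B4, B3–B5, B3–B6, B3–B7

Each bag holds 2 vertices, so the decomposition has width 1, which upper-bounds the treewidth. Since G has at least one edge (e.g. 7–8), it is not an edgeless graph, so tw(G) ≥ 1. The upper and lower bounds meet at 1, so that is the treewidth.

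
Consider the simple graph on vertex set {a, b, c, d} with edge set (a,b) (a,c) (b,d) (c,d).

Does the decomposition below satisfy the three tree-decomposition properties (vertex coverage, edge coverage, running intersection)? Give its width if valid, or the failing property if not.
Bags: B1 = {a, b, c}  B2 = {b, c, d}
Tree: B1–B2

Every vertex of G appears in some bag (union = {a, b, c, d}); every edge is covered by a bag; and for each vertex v the set of bags containing v is connected in the bag tree. The decomposition is therefore valid. The largest bag has 3 vertices, so the width is 2.

Yes; width 2.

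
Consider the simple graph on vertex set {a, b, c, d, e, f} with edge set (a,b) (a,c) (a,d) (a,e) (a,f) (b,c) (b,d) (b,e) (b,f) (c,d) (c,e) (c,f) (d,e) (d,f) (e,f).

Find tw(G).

A width-5 tree decomposition is:
Bags: B1 = {a, b, c, d, e, f}
Tree: (single bag)
A single bag containing all 6 vertices is trivially a valid decomposition of width 5. For the lower bound, the 6 vertices {a, b, c, d, e, f} are pairwise adjacent, and any tree decomposition puts a clique entirely inside one bag — forcing width ≥ 5. The upper and lower bounds meet at 5, so that is the treewidth.

5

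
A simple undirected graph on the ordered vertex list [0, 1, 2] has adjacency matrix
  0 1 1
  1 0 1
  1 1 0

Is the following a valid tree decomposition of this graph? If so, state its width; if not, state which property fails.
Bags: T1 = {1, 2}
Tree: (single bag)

No — vertex 0 appears in no bag.

A tree decomposition must satisfy three properties: every vertex lies in some bag; for every edge, both endpoints lie together in some bag; and for every vertex, the bags containing it form a connected subtree. Here vertex 0 appears in no bag, so the decomposition is invalid.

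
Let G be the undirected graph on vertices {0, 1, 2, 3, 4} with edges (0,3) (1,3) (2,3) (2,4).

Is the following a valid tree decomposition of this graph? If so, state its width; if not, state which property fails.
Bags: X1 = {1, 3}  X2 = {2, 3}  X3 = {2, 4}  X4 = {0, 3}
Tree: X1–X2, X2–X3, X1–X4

Yes; width 1.

Checking the three conditions: (i) the bags cover all of {0, 1, 2, 3, 4}; (ii) for each edge, some bag contains both endpoints; (iii) the bags containing any fixed vertex form a subtree. All hold, so the decomposition is valid with width 2 − 1 = 1.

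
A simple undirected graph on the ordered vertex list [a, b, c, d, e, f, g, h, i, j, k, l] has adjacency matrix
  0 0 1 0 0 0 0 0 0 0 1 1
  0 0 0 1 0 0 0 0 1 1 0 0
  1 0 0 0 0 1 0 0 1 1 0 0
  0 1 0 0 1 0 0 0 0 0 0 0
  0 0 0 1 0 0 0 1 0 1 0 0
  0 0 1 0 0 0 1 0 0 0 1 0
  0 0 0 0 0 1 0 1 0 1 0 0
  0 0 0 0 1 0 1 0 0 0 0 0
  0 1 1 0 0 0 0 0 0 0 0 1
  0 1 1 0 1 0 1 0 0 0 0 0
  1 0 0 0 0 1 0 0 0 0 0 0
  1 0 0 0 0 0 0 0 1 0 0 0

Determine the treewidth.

A width-3 tree decomposition is:
Bags: B1 = {a, i, k, l}  B2 = {a, c, i, k}  B3 = {c, f, i, k}  B4 = {b, c, f, i}  B5 = {b, c, f, j}  B6 = {b, f, g, j}  B7 = {b, d, g, j}  B8 = {d, e, g, j}  B9 = {d, e, g, h}
Tree: B1–B2, B2–B3, B3–B4, B4–B5, B5–B6, B6–B7, B7–B8, B8–B9
Each bag holds 4 vertices, so the decomposition has width 3, which upper-bounds the treewidth. For the lower bound: the 4 vertex sets {a,k,l}, {i}, {c}, {b,f,g,j} are disjoint, each induces a connected subgraph, and every pair is joined by at least one edge of G. Contracting each set to a single vertex therefore yields K_{4} as a minor, and since treewidth is minor-monotone, tw(G) ≥ tw(K_{4}) = 3. The upper and lower bounds meet at 3, so that is the treewidth.

3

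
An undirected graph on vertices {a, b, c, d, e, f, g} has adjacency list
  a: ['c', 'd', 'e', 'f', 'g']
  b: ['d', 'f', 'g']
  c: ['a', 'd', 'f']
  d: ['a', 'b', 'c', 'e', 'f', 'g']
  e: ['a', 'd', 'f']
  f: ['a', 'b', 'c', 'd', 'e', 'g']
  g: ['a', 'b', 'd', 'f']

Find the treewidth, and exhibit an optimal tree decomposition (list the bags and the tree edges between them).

Treewidth 3.
One optimal decomposition is:
Bags: B1 = {a, d, e, f}  B2 = {a, d, f, g}  B3 = {a, c, d, f}  B4 = {b, d, f, g}
Tree: B1–B2, B2–B3, B2–B4

The largest bag has 4 vertices, giving width 3; this decomposition certifies tw(G) ≤ 3. For the lower bound, the 4 vertices {a, d, f, g} are pairwise adjacent, and any tree decomposition puts a clique entirely inside one bag — forcing width ≥ 3. Hence tw(G) = 3 exactly.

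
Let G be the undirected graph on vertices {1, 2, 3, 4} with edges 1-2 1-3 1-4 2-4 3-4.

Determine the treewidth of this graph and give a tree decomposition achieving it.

Treewidth 2.
One optimal decomposition is:
Bags: B1 = {1, 2, 4}  B2 = {1, 3, 4}
Tree: B1–B2

Every bag has size at most 3, so the width is 3 − 1 = 2 and tw(G) ≤ 2. For the lower bound, the 3 vertices {1, 2, 4} are pairwise adjacent, and any tree decomposition puts a clique entirely inside one bag — forcing width ≥ 2. Combining the bounds, tw(G) = 2.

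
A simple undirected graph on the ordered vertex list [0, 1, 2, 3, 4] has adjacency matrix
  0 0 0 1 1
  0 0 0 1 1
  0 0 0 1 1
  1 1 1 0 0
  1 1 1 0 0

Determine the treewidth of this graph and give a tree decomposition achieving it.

Treewidth 2.
One such decomposition:
Bags: B1 = {0, 3, 4}  B2 = {1, 3, 4}  B3 = {2, 3, 4}
Tree: B1–B2, B2–B3

The largest bag has 3 vertices, giving width 2; this decomposition certifies tw(G) ≤ 2. Since 3–0–4–1–3 is a cycle in G, G is not acyclic. Forests are exactly the graphs of treewidth ≤ 1, so tw(G) ≥ 2. Therefore the treewidth is 2.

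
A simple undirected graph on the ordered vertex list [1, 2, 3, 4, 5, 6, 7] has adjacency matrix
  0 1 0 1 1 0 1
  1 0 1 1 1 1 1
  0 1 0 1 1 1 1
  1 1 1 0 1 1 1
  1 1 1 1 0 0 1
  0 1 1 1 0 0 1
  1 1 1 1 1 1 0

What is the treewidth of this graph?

4

A width-4 tree decomposition is:
Bags: B1 = {1, 2, 4, 5, 7}  B2 = {2, 3, 4, 5, 7}  B3 = {2, 3, 4, 6, 7}
Tree: B1–B2, B2–B3
Each bag holds 5 vertices, so the decomposition has width 4, which upper-bounds the treewidth. For the lower bound, the 5 vertices {1, 2, 4, 5, 7} are pairwise adjacent, and any tree decomposition puts a clique entirely inside one bag — forcing width ≥ 4. Therefore the treewidth is 4.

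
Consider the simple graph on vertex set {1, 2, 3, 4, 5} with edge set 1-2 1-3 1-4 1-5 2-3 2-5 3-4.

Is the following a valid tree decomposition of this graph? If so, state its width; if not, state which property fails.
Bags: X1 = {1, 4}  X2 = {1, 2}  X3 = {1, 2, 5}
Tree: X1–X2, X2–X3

A tree decomposition must satisfy three properties: every vertex lies in some bag; for every edge, both endpoints lie together in some bag; and for every vertex, the bags containing it form a connected subtree. Here vertex 3 appears in no bag, so the decomposition is invalid.

No — vertex 3 appears in no bag.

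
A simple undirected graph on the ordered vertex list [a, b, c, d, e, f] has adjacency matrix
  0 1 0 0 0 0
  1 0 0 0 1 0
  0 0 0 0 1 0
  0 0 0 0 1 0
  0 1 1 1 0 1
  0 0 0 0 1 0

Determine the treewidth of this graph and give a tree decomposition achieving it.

Treewidth 1.
One optimal decomposition is:
Bags: B1 = {b, e}  B2 = {c, e}  B3 = {e, f}  B4 = {a, b}  B5 = {d, e}
Tree: B1–B2, B2–B3, B1–B4, B1–B5

Every bag has size at most 2, so the width is 2 − 1 = 1 and tw(G) ≤ 1. Since G has at least one edge (e.g. b–e), it is not an edgeless graph, so tw(G) ≥ 1. Combining the bounds, tw(G) = 1.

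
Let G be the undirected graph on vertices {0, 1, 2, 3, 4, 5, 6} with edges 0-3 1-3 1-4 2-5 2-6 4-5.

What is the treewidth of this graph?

A width-1 tree decomposition is:
Bags: B1 = {2, 6}  B2 = {2, 5}  B3 = {4, 5}  B4 = {1, 4}  B5 = {1, 3}  B6 = {0, 3}
Tree: B1–B2, B2–B3, B3–B4, B4–B5, B5–B6
Each bag holds 2 vertices, so the decomposition has width 1, which upper-bounds the treewidth. G has an edge, so its treewidth is at least 1. Combining the bounds, tw(G) = 1.

1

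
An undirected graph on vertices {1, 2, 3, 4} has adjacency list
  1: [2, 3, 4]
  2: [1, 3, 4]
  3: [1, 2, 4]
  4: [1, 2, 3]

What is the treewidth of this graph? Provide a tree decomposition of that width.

Treewidth 3.
Bags: B1 = {1, 2, 3, 4}
Tree: (single bag)

With just one bag of size 4, the width is 4 − 1 = 3, so tw(G) ≤ 3. For the lower bound, the 4 vertices {1, 2, 3, 4} are pairwise adjacent, and any tree decomposition puts a clique entirely inside one bag — forcing width ≥ 3. Therefore the treewidth is 3.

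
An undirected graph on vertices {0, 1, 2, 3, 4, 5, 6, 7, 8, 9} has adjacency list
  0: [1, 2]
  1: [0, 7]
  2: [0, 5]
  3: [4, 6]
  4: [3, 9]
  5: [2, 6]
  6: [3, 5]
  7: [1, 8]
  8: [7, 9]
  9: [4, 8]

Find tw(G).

2

A width-2 tree decomposition is:
Bags: B1 = {2, 5, 6}  B2 = {0, 2, 6}  B3 = {0, 1, 6}  B4 = {1, 6, 7}  B5 = {6, 7, 8}  B6 = {6, 8, 9}  B7 = {4, 6, 9}  B8 = {3, 4, 6}
Tree: B1–B2, B2–B3, B3–B4, B4–B5, B5–B6, B6–B7, B7–B8
Every bag has size at most 3, so the width is 3 − 1 = 2 and tw(G) ≤ 2. The edges 6–5–2–0–1–7–8–9–4–3–6 form a cycle, so G is not a tree and its treewidth is at least 2. Combining the bounds, tw(G) = 2.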